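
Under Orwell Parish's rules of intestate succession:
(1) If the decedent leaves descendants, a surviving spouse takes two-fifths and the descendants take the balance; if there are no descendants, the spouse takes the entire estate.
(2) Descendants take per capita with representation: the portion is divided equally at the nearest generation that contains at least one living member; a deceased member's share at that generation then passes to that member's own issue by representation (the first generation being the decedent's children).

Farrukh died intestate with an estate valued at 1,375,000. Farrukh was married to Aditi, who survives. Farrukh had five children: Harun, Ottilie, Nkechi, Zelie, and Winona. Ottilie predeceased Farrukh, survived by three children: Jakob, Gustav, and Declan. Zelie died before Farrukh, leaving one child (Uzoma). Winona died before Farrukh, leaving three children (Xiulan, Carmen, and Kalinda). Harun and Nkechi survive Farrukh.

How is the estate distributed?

Aditi takes two-fifths of 1,375,000 = 550,000. The remaining 825,000 passes to the descendants.
The descendants' portion (825,000) is divided into 5 shares of 165,000: Harun and Nkechi each take 165,000; Ottilie's 165,000 share passes to Ottilie's issue; Zelie's 165,000 share passes to Zelie's issue; Winona's 165,000 share passes to Winona's issue.
Ottilie's share (165,000) is divided into 3 shares of 55,000: Jakob, Gustav, and Declan each take 55,000.
Zelie's share (165,000) passes entirely to Uzoma.
Winona's share (165,000) is divided into 3 shares of 55,000: Xiulan, Carmen, and Kalinda each take 55,000.

Aditi: 550,000; Harun: 165,000; Jakob: 55,000; Gustav: 55,000; Declan: 55,000; Nkechi: 165,000; Uzoma: 165,000; Xiulan: 55,000; Carmen: 55,000; Kalinda: 55,000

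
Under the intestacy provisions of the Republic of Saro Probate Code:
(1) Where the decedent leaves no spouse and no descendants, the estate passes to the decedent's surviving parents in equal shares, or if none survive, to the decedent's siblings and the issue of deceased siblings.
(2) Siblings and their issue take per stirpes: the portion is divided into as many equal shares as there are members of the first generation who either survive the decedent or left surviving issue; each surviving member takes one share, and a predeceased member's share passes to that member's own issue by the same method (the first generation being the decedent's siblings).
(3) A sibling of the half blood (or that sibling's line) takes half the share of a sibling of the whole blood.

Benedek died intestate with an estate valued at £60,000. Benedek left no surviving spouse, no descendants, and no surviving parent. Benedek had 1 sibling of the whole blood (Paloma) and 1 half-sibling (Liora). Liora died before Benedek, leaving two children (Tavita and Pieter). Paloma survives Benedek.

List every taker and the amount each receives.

Tavita: £10,000; Pieter: £10,000; Paloma: £40,000

The entire £60,000 passes to the siblings and their issue.
Counting each half-blood sibling's line as half a unit, there are 3/2 units in £60,000, so one unit is £40,000. Whole-blood lines (Paloma) take £40,000 each; half-blood lines (Liora) take £20,000 each.
Liora's share (£20,000) is divided into 2 shares of £10,000: Tavita and Pieter each take £10,000.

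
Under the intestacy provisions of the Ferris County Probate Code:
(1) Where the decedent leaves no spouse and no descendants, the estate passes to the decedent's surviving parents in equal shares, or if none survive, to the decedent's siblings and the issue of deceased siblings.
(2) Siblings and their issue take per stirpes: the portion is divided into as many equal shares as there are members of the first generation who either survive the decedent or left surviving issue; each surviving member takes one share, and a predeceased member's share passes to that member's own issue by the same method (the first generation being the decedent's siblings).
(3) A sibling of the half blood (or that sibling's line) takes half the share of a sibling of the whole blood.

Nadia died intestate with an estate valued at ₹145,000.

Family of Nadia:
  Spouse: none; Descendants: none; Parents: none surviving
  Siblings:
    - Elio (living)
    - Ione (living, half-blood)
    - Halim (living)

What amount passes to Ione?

The entire ₹145,000 passes to the siblings and their issue.
Counting each half-blood sibling's line as half a unit, there are 5/2 units in ₹145,000, so one unit is ₹58,000. Whole-blood lines (Elio and Halim) take ₹58,000 each; half-blood lines (Ione) take ₹29,000 each.

Ione receives ₹29,000.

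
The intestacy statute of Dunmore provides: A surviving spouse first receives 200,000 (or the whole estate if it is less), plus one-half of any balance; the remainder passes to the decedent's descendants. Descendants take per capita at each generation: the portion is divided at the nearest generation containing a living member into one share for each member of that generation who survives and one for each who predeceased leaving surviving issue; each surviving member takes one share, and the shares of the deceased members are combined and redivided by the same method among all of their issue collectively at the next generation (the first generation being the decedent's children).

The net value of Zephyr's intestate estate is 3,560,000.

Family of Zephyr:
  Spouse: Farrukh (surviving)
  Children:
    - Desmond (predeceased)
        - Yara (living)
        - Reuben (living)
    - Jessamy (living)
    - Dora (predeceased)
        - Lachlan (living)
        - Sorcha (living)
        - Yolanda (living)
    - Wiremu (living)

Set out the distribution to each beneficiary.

Farrukh first takes 200,000, leaving a balance of 3,360,000. Farrukh then takes one-half of the balance (1,680,000), for a total of 1,880,000. The remaining 1,680,000 passes to the descendants.
The descendants' portion (1,680,000) is divided at the children's generation into 4 shares of 420,000. Jessamy and Wiremu each take 420,000. The 2 shares of the deceased (Desmond and Dora) are combined into a pool of 840,000.
That pool (840,000) is divided at the grandchildren's generation equally among Yara, Reuben, Lachlan, Sorcha, and Yolanda: 168,000 each.

Farrukh: 1,880,000; Yara: 168,000; Reuben: 168,000; Jessamy: 420,000; Lachlan: 168,000; Sorcha: 168,000; Yolanda: 168,000; Wiremu: 420,000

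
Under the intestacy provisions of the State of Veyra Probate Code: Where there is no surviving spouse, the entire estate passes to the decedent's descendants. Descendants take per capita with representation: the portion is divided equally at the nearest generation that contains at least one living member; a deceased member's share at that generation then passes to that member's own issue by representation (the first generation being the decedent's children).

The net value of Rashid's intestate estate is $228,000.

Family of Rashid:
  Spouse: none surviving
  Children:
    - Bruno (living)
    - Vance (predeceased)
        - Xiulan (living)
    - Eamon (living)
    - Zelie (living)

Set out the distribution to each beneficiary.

Bruno: $57,000; Xiulan: $57,000; Eamon: $57,000; Zelie: $57,000

The entire $228,000 passes to the descendants.
That amount ($228,000) is divided into 4 shares of $57,000: Bruno, Eamon, and Zelie each take $57,000; Vance's $57,000 share passes to Vance's issue.
Vance's share ($57,000) passes entirely to Xiulan.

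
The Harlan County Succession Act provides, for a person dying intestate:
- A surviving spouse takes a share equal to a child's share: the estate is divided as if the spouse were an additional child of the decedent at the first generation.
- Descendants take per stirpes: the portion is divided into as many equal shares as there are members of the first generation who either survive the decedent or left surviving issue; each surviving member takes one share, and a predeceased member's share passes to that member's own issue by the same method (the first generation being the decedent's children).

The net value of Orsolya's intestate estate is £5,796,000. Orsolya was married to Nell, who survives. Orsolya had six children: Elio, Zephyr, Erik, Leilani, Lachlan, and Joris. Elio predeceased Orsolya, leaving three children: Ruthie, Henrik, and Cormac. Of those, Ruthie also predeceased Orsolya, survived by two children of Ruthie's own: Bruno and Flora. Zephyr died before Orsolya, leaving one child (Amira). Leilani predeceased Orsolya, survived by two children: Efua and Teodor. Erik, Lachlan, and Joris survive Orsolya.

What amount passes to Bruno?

The spouse counts as an additional share at the children's level, so there are 7 primary shares of £828,000. Nell takes one such share (£828,000).
The children's combined portion (£4,968,000) is divided into 6 shares of £828,000: Erik, Lachlan, and Joris each take £828,000; Elio's £828,000 share passes to Elio's issue; Zephyr's £828,000 share passes to Zephyr's issue; Leilani's £828,000 share passes to Leilani's issue.
Elio's share (£828,000) is divided into 3 shares of £276,000: Henrik and Cormac each take £276,000; Ruthie's £276,000 share passes to Ruthie's issue.
Ruthie's share (£276,000) is divided into 2 shares of £138,000: Bruno and Flora each take £138,000.
Zephyr's share (£828,000) passes entirely to Amira.
Leilani's share (£828,000) is divided into 2 shares of £414,000: Efua and Teodor each take £414,000.

Bruno receives £138,000.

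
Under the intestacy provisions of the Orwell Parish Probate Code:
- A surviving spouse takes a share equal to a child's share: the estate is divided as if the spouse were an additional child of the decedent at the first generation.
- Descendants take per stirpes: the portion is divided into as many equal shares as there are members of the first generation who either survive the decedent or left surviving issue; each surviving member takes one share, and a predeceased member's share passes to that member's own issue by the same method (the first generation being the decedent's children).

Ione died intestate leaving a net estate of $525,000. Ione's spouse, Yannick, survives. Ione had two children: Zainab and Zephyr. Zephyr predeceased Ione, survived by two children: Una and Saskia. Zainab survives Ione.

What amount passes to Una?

Una receives $87,500.

The spouse counts as an additional share at the children's level, so there are 3 primary shares of $175,000. Yannick takes one such share ($175,000).
The children's combined portion ($350,000) is divided into 2 shares of $175,000: Zainab takes $175,000; Zephyr's $175,000 share passes to Zephyr's issue.
Zephyr's share ($175,000) is divided into 2 shares of $87,500: Una and Saskia each take $87,500.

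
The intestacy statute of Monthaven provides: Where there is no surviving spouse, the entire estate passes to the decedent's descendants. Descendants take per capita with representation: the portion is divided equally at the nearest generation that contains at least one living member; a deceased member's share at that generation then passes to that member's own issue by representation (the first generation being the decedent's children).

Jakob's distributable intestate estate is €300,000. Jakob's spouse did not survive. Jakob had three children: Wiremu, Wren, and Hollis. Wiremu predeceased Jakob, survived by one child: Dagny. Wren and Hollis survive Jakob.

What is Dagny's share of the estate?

Dagny receives €100,000.

The entire €300,000 passes to the descendants.
That amount (€300,000) is divided into 3 shares of €100,000: Wren and Hollis each take €100,000; Wiremu's €100,000 share passes to Wiremu's issue.
Wiremu's share (€100,000) passes entirely to Dagny.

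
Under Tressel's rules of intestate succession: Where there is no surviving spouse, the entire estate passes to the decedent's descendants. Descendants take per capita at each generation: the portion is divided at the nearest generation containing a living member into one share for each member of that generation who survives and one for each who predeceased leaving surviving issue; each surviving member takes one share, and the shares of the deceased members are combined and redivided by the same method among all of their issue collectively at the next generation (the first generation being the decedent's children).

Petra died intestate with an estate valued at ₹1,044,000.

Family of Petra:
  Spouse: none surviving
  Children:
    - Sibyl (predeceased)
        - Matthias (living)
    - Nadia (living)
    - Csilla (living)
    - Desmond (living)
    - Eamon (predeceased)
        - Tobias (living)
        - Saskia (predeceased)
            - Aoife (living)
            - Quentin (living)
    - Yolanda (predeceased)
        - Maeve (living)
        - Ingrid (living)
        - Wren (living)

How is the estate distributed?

Matthias: ₹87,000; Nadia: ₹174,000; Csilla: ₹174,000; Desmond: ₹174,000; Tobias: ₹87,000; Aoife: ₹43,500; Quentin: ₹43,500; Maeve: ₹87,000; Ingrid: ₹87,000; Wren: ₹87,000

The entire ₹1,044,000 passes to the descendants.
That amount (₹1,044,000) is divided at the children's generation into 6 shares of ₹174,000. Nadia, Csilla, and Desmond each take ₹174,000. The 3 shares of the deceased (Sibyl, Eamon, and Yolanda) are combined into a pool of ₹522,000.
That pool (₹522,000) is divided at the grandchildren's generation into 6 shares of ₹87,000. Matthias, Tobias, Maeve, Ingrid, and Wren each take ₹87,000. The remaining share for the deceased Saskia (₹87,000) is carried to the next generation.
That pool (₹87,000) is divided at the great-grandchildren's generation equally among Aoife and Quentin: ₹43,500 each.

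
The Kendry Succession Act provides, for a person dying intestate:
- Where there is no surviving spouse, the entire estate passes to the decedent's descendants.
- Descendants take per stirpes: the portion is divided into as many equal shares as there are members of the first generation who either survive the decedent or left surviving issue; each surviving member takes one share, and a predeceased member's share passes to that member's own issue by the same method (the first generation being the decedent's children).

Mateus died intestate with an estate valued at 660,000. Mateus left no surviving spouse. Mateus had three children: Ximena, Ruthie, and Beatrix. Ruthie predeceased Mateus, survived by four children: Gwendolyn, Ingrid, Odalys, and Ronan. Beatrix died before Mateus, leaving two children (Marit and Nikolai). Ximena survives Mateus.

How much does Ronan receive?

The entire 660,000 passes to the descendants.
That amount (660,000) is divided into 3 shares of 220,000: Ximena takes 220,000; Ruthie's 220,000 share passes to Ruthie's issue; Beatrix's 220,000 share passes to Beatrix's issue.
Ruthie's share (220,000) is divided into 4 shares of 55,000: Gwendolyn, Ingrid, Odalys, and Ronan each take 55,000.
Beatrix's share (220,000) is divided into 2 shares of 110,000: Marit and Nikolai each take 110,000.

Ronan receives 55,000.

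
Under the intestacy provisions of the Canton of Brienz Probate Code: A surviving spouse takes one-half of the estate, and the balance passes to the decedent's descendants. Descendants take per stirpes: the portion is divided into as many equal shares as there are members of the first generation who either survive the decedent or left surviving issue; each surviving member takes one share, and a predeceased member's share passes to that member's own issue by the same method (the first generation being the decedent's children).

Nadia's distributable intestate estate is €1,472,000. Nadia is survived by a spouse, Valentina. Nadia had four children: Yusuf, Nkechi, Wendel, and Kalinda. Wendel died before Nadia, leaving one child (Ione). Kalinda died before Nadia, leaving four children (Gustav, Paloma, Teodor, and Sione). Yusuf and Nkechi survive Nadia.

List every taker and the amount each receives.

Valentina: €736,000; Yusuf: €184,000; Nkechi: €184,000; Ione: €184,000; Gustav: €46,000; Paloma: €46,000; Teodor: €46,000; Sione: €46,000

Valentina takes one-half of €1,472,000 = €736,000. The remaining €736,000 passes to the descendants.
The descendants' portion (€736,000) is divided into 4 shares of €184,000: Yusuf and Nkechi each take €184,000; Wendel's €184,000 share passes to Wendel's issue; Kalinda's €184,000 share passes to Kalinda's issue.
Wendel's share (€184,000) passes entirely to Ione.
Kalinda's share (€184,000) is divided into 4 shares of €46,000: Gustav, Paloma, Teodor, and Sione each take €46,000.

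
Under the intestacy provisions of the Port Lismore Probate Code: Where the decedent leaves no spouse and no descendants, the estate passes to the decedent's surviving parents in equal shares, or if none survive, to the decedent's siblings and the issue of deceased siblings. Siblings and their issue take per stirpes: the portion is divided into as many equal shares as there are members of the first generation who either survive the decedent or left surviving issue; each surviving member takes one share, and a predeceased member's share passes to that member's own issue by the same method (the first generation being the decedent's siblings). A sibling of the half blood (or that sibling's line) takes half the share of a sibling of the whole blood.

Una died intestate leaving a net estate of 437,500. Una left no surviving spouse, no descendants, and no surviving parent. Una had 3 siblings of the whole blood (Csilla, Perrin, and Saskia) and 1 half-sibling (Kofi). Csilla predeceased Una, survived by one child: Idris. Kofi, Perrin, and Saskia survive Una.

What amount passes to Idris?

Idris receives 125,000.

The entire 437,500 passes to the siblings and their issue.
Counting each half-blood sibling's line as half a unit, there are 7/2 units in 437,500, so one unit is 125,000. Whole-blood lines (Csilla, Perrin, and Saskia) take 125,000 each; half-blood lines (Kofi) take 62,500 each.
Csilla's share (125,000) passes entirely to Idris.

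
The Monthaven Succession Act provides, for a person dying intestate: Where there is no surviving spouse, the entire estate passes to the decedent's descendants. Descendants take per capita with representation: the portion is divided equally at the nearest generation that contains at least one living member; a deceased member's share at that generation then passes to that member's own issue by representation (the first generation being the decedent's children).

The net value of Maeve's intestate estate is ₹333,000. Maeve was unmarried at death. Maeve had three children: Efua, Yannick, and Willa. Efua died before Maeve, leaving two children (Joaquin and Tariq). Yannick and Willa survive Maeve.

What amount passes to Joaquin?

The entire ₹333,000 passes to the descendants.
That amount (₹333,000) is divided into 3 shares of ₹111,000: Yannick and Willa each take ₹111,000; Efua's ₹111,000 share passes to Efua's issue.
Efua's share (₹111,000) is divided into 2 shares of ₹55,500: Joaquin and Tariq each take ₹55,500.

Joaquin receives ₹55,500.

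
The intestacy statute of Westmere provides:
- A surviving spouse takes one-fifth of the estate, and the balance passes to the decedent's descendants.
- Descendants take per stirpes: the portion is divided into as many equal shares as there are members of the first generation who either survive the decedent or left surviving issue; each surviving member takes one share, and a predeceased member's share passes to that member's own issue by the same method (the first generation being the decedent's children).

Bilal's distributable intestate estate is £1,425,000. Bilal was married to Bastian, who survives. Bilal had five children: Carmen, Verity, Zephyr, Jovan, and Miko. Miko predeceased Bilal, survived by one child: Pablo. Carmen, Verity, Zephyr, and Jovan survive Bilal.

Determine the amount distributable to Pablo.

Pablo receives £228,000.

Bastian takes one-fifth of £1,425,000 = £285,000. The remaining £1,140,000 passes to the descendants.
The descendants' portion (£1,140,000) is divided into 5 shares of £228,000: Carmen, Verity, Zephyr, and Jovan each take £228,000; Miko's £228,000 share passes to Miko's issue.
Miko's share (£228,000) passes entirely to Pablo.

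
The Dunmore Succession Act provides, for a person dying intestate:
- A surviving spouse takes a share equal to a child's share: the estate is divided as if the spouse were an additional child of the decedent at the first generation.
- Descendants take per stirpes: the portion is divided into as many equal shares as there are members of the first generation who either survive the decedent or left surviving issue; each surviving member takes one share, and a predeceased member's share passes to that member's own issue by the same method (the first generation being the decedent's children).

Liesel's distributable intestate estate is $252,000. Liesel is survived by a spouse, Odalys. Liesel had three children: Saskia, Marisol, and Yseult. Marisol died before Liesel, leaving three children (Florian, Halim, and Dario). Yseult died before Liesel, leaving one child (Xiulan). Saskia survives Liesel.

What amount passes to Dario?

Dario receives $21,000.

The spouse counts as an additional share at the children's level, so there are 4 primary shares of $63,000. Odalys takes one such share ($63,000).
The children's combined portion ($189,000) is divided into 3 shares of $63,000: Saskia takes $63,000; Marisol's $63,000 share passes to Marisol's issue; Yseult's $63,000 share passes to Yseult's issue.
Marisol's share ($63,000) is divided into 3 shares of $21,000: Florian, Halim, and Dario each take $21,000.
Yseult's share ($63,000) passes entirely to Xiulan.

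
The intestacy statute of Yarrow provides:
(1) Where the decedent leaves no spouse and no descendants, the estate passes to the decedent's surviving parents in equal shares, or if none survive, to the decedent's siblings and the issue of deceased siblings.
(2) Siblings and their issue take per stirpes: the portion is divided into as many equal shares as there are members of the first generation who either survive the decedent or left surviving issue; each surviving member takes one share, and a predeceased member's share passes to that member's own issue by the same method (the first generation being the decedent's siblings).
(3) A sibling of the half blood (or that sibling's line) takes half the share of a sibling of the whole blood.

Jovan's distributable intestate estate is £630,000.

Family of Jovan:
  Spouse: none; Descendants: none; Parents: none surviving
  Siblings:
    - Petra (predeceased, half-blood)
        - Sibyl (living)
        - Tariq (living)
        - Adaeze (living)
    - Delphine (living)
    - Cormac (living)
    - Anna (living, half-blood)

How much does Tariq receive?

Tariq receives £35,000.

The entire £630,000 passes to the siblings and their issue.
Counting each half-blood sibling's line as half a unit, there are 3 units in £630,000, so one unit is £210,000. Whole-blood lines (Delphine and Cormac) take £210,000 each; half-blood lines (Petra and Anna) take £105,000 each.
Petra's share (£105,000) is divided into 3 shares of £35,000: Sibyl, Tariq, and Adaeze each take £35,000.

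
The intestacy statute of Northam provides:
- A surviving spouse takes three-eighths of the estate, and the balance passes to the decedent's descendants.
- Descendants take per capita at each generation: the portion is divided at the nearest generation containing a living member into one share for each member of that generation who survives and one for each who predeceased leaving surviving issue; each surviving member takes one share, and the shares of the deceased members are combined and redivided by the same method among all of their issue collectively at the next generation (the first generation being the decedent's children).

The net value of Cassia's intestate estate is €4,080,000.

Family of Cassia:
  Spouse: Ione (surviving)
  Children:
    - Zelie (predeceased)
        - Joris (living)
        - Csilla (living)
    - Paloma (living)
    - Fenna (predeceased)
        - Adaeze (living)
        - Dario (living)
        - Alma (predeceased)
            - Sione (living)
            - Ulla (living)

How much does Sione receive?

Sione receives €170,000.

Ione takes three-eighths of €4,080,000 = €1,530,000. The remaining €2,550,000 passes to the descendants.
The descendants' portion (€2,550,000) is divided at the children's generation into 3 shares of €850,000. Paloma takes €850,000. The 2 shares of the deceased (Zelie and Fenna) are combined into a pool of €1,700,000.
That pool (€1,700,000) is divided at the grandchildren's generation into 5 shares of €340,000. Joris, Csilla, Adaeze, and Dario each take €340,000. The remaining share for the deceased Alma (€340,000) is carried to the next generation.
That pool (€340,000) is divided at the great-grandchildren's generation equally among Sione and Ulla: €170,000 each.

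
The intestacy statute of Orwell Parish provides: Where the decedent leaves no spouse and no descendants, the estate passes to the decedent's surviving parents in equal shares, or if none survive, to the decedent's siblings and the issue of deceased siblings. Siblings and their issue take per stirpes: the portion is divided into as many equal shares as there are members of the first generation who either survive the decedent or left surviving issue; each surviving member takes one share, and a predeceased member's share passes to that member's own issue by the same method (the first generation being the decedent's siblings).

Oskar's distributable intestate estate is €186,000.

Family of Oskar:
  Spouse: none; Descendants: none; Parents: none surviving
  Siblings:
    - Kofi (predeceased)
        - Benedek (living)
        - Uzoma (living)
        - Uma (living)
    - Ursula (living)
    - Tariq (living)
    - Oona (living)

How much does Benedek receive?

The entire €186,000 passes to the siblings and their issue.
That amount (€186,000) is divided into 4 shares of €46,500: Ursula, Tariq, and Oona each take €46,500; Kofi's €46,500 share passes to Kofi's issue.
Kofi's share (€46,500) is divided into 3 shares of €15,500: Benedek, Uzoma, and Uma each take €15,500.

Benedek receives €15,500.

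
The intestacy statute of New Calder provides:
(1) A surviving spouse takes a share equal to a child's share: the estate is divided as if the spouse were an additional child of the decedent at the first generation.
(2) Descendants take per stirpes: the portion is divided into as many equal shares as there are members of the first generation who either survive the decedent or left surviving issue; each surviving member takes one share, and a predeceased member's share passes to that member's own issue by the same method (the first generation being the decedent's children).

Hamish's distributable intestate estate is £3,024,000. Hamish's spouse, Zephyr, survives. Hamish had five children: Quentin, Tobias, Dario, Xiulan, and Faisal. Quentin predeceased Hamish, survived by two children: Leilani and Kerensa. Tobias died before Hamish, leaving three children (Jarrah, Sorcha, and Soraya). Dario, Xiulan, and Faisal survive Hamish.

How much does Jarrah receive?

Jarrah receives £168,000.

The spouse counts as an additional share at the children's level, so there are 6 primary shares of £504,000. Zephyr takes one such share (£504,000).
The children's combined portion (£2,520,000) is divided into 5 shares of £504,000: Dario, Xiulan, and Faisal each take £504,000; Quentin's £504,000 share passes to Quentin's issue; Tobias's £504,000 share passes to Tobias's issue.
Quentin's share (£504,000) is divided into 2 shares of £252,000: Leilani and Kerensa each take £252,000.
Tobias's share (£504,000) is divided into 3 shares of £168,000: Jarrah, Sorcha, and Soraya each take £168,000.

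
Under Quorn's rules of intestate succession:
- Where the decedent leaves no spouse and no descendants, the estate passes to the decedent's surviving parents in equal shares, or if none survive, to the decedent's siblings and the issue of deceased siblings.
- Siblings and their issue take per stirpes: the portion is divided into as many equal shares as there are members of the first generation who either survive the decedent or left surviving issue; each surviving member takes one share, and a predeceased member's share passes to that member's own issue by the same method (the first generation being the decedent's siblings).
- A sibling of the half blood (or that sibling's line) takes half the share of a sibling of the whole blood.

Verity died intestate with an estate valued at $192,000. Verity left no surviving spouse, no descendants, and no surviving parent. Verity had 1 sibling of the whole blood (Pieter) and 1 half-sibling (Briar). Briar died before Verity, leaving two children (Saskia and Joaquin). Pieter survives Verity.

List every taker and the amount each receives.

Saskia: $32,000; Joaquin: $32,000; Pieter: $128,000

The entire $192,000 passes to the siblings and their issue.
Counting each half-blood sibling's line as half a unit, there are 3/2 units in $192,000, so one unit is $128,000. Whole-blood lines (Pieter) take $128,000 each; half-blood lines (Briar) take $64,000 each.
Briar's share ($64,000) is divided into 2 shares of $32,000: Saskia and Joaquin each take $32,000.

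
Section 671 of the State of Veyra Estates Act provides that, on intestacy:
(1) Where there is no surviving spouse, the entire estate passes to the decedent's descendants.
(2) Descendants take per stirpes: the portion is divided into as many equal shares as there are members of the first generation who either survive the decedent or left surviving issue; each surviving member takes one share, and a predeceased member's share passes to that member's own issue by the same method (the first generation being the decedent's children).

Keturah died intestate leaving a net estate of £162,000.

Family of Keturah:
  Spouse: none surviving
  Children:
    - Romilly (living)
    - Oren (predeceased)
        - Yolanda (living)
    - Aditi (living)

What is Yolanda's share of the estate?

The entire £162,000 passes to the descendants.
That amount (£162,000) is divided into 3 shares of £54,000: Romilly and Aditi each take £54,000; Oren's £54,000 share passes to Oren's issue.
Oren's share (£54,000) passes entirely to Yolanda.

Yolanda receives £54,000.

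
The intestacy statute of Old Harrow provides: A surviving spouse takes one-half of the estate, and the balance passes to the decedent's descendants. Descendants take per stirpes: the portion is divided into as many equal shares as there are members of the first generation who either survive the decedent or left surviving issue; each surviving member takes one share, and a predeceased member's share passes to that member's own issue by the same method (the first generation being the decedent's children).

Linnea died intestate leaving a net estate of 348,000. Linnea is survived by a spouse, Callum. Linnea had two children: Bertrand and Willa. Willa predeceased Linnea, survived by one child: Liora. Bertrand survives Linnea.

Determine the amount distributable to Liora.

Callum takes one-half of 348,000 = 174,000. The remaining 174,000 passes to the descendants.
The descendants' portion (174,000) is divided into 2 shares of 87,000: Bertrand takes 87,000; Willa's 87,000 share passes to Willa's issue.
Willa's share (87,000) passes entirely to Liora.

Liora receives 87,000.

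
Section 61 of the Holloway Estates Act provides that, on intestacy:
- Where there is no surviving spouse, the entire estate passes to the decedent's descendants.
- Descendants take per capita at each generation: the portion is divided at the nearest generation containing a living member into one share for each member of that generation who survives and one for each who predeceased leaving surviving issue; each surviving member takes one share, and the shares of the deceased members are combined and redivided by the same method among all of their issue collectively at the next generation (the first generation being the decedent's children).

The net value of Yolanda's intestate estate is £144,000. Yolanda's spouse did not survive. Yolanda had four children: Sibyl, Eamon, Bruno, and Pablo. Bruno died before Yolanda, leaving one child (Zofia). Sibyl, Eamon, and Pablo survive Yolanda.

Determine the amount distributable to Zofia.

Zofia receives £36,000.

The entire £144,000 passes to the descendants.
That amount (£144,000) is divided at the children's generation into 4 shares of £36,000. Sibyl, Eamon, and Pablo each take £36,000. The remaining share for the deceased Bruno (£36,000) is carried to the next generation.
That pool (£36,000) passes entirely to Zofia, the sole taker at the grandchildren's generation.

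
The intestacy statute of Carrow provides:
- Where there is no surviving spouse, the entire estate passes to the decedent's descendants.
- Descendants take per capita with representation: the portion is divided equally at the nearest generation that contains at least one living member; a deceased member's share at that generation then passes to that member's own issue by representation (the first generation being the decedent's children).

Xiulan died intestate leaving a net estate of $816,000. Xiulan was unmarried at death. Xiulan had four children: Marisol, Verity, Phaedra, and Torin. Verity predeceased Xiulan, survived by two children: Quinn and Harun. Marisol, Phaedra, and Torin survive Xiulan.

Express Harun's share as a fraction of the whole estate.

Harun receives 1/8 of the estate.

The entire $816,000 passes to the descendants.
That amount ($816,000) is divided into 4 shares of $204,000: Marisol, Phaedra, and Torin each take $204,000; Verity's $204,000 share passes to Verity's issue.
Verity's share ($204,000) is divided into 2 shares of $102,000: Quinn and Harun each take $102,000.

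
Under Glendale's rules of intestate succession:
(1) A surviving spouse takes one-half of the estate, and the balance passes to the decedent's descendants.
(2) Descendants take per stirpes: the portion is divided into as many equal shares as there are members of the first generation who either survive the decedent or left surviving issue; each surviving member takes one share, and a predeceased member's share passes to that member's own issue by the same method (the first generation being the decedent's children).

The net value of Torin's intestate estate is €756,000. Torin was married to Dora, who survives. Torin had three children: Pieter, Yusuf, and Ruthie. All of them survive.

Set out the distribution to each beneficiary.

Dora takes one-half of €756,000 = €378,000. The remaining €378,000 passes to the descendants.
The descendants' portion (€378,000) is divided into 3 shares of €126,000: Pieter, Yusuf, and Ruthie each take €126,000.

Dora: €378,000; Pieter: €126,000; Yusuf: €126,000; Ruthie: €126,000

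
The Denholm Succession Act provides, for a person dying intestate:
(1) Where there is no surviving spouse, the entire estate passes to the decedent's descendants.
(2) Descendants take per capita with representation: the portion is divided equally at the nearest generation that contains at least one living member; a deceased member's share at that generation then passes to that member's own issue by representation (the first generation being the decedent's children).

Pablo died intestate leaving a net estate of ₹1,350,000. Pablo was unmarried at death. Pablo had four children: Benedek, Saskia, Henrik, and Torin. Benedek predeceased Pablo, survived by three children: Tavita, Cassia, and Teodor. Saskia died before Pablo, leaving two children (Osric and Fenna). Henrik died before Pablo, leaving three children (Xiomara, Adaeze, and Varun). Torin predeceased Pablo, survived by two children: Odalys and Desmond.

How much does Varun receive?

The entire ₹1,350,000 passes to the descendants.
No child survives, so the initial division is made at the grandchildren's generation.
That amount (₹1,350,000) is divided into 10 shares of ₹135,000: Tavita, Cassia, Teodor, Osric, Fenna, Xiomara, Adaeze, Varun, Odalys, and Desmond each take ₹135,000.

Varun receives ₹135,000.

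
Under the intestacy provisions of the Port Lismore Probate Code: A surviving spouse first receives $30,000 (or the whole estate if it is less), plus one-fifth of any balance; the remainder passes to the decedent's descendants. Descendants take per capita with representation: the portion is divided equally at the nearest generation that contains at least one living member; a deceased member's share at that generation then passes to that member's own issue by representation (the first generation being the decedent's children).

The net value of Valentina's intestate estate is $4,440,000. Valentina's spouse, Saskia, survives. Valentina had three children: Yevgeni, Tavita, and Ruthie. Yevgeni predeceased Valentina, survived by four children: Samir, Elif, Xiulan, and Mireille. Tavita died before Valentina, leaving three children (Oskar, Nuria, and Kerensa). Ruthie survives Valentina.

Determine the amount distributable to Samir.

Saskia first takes $30,000, leaving a balance of $4,410,000. Saskia then takes one-fifth of the balance ($882,000), for a total of $912,000. The remaining $3,528,000 passes to the descendants.
The descendants' portion ($3,528,000) is divided into 3 shares of $1,176,000: Ruthie takes $1,176,000; Yevgeni's $1,176,000 share passes to Yevgeni's issue; Tavita's $1,176,000 share passes to Tavita's issue.
Yevgeni's share ($1,176,000) is divided into 4 shares of $294,000: Samir, Elif, Xiulan, and Mireille each take $294,000.
Tavita's share ($1,176,000) is divided into 3 shares of $392,000: Oskar, Nuria, and Kerensa each take $392,000.

Samir receives $294,000.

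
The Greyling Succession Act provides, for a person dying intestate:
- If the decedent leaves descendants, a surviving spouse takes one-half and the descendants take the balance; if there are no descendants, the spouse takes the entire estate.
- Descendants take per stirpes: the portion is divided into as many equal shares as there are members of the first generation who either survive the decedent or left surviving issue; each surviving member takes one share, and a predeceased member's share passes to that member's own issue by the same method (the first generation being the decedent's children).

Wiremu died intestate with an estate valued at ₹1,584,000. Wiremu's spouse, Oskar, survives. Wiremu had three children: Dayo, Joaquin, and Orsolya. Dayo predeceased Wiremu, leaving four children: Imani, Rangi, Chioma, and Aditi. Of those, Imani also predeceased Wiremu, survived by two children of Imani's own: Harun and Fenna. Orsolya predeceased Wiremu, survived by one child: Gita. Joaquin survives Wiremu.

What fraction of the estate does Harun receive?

Oskar takes one-half of ₹1,584,000 = ₹792,000. The remaining ₹792,000 passes to the descendants.
The descendants' portion (₹792,000) is divided into 3 shares of ₹264,000: Joaquin takes ₹264,000; Dayo's ₹264,000 share passes to Dayo's issue; Orsolya's ₹264,000 share passes to Orsolya's issue.
Dayo's share (₹264,000) is divided into 4 shares of ₹66,000: Rangi, Chioma, and Aditi each take ₹66,000; Imani's ₹66,000 share passes to Imani's issue.
Imani's share (₹66,000) is divided into 2 shares of ₹33,000: Harun and Fenna each take ₹33,000.
Orsolya's share (₹264,000) passes entirely to Gita.

Harun receives 1/48 of the estate.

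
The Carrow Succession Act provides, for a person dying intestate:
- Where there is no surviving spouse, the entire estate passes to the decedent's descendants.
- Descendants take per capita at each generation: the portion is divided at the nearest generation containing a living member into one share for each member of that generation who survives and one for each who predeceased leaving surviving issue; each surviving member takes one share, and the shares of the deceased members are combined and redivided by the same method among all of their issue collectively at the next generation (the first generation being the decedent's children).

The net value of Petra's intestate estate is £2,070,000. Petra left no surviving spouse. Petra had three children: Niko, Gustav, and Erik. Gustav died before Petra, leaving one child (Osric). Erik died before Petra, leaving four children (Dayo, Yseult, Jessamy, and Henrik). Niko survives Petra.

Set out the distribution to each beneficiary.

The entire £2,070,000 passes to the descendants.
That amount (£2,070,000) is divided at the children's generation into 3 shares of £690,000. Niko takes £690,000. The 2 shares of the deceased (Gustav and Erik) are combined into a pool of £1,380,000.
That pool (£1,380,000) is divided at the grandchildren's generation equally among Osric, Dayo, Yseult, Jessamy, and Henrik: £276,000 each.

Niko: £690,000; Osric: £276,000; Dayo: £276,000; Yseult: £276,000; Jessamy: £276,000; Henrik: £276,000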